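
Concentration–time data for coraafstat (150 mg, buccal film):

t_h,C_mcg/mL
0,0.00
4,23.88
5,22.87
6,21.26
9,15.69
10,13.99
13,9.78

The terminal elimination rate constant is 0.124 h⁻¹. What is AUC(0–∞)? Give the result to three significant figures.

AUC = 278 mcg/mL·h

Trapezoidal AUC_0→13:
  [0→4]: (0.00+23.88)/2 × 4 = 47.76
  [4→5]: (23.88+22.87)/2 × 1 = 23.375
  [5→6]: (22.87+21.26)/2 × 1 = 22.065
  [6→9]: (21.26+15.69)/2 × 3 = 55.425
  [9→10]: (15.69+13.99)/2 × 1 = 14.84
  [10→13]: (13.99+9.78)/2 × 3 = 35.655
  Sum = 199.12 mcg/mL·h
Extrapolated tail: C_last / k_e = 9.78 / 0.124 = 78.871
AUC_0→∞ = 199.12 + 78.871 = 277.991 mcg/mL·h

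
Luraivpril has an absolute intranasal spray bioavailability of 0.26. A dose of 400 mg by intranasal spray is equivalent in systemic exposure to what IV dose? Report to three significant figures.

D_iv = 104 mg

Systemic exposure from an extravascular dose = F × D_ev, so the equivalent IV dose is F × D_ev.
D_iv = F × D_ev = 0.26 × 400 = 104 mg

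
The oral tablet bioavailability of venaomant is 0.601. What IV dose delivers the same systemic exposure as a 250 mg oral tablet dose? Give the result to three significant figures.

D_iv = 150 mg

Systemic exposure from an extravascular dose = F × D_ev, so the equivalent IV dose is F × D_ev.
D_iv = F × D_ev = 0.601 × 250 = 150.25 mg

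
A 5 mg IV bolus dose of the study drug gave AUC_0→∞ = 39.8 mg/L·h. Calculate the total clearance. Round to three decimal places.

CL = 0.126 L/h

CL = Dose_iv / AUC_0→∞
   = 5 / 39.8 = 0.125628 L/h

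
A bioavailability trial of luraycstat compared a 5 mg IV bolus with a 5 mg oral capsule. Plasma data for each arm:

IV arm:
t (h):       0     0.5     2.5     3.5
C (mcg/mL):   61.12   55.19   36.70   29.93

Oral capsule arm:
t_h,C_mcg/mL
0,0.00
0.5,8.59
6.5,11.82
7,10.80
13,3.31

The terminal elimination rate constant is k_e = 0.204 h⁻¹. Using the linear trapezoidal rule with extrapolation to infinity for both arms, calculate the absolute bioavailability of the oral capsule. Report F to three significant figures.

F = 0.424

Trapezoidal AUC_0→3.5 (IV):
  [0→0.5]: (61.12+55.19)/2 × 0.5 = 29.0775
  [0.5→2.5]: (55.19+36.70)/2 × 2 = 91.89
  [2.5→3.5]: (36.70+29.93)/2 × 1 = 33.315
  Sum = 154.2825 mcg/mL·h
IV tail: 29.93/0.204 = 146.716; AUC_iv,0→∞ = 154.2825 + 146.716 = 300.9985 mcg/mL·h
Trapezoidal AUC_0→13 (oral capsule):
  [0→0.5]: (0.00+8.59)/2 × 0.5 = 2.1475
  [0.5→6.5]: (8.59+11.82)/2 × 6 = 61.23
  [6.5→7]: (11.82+10.80)/2 × 0.5 = 5.655
  [7→13]: (10.80+3.31)/2 × 6 = 42.33
  Sum = 111.3625 mcg/mL·h
oral capsule tail: 3.31/0.204 = 16.225; AUC_ev,0→∞ = 111.3625 + 16.225 = 127.5875 mcg/mL·h
F = (AUC_ev/D_ev)/(AUC_iv/D_iv) = (127.5875/5)/(300.9985/5) = 25.5175/60.1997 = 0.4239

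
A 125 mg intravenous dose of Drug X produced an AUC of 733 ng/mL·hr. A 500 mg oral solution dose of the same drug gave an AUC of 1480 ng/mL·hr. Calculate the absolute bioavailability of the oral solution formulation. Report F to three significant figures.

F = (AUC_ev / D_ev) / (AUC_iv / D_iv)
  = (1480/500) / (733/125)
  = 2.96 / 5.864 = 0.5048

F = 0.505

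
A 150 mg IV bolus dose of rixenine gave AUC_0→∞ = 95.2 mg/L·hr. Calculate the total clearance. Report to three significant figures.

CL = Dose_iv / AUC_0→∞
   = 150 / 95.2 = 1.57563 L/hr

CL = 1.58 L/hr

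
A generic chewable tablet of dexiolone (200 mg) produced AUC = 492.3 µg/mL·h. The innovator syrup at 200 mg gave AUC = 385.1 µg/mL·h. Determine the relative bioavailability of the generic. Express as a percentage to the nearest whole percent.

F_rel = (AUC_test/D_test) / (AUC_ref/D_ref)
      = (492.3/200) / (385.1/200)
      = 2.4615 / 1.9255 = 1.2784 = 127.84%

F_rel = 128%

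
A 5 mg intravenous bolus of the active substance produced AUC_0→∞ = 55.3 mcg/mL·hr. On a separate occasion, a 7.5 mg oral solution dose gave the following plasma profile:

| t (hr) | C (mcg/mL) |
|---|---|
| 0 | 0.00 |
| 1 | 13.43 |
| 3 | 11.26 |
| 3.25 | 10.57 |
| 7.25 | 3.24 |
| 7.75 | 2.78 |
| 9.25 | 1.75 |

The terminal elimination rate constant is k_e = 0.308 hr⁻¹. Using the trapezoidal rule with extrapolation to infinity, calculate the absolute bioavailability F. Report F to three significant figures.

Trapezoidal AUC_0→9.25 (oral solution):
  [0→1]: (0.00+13.43)/2 × 1 = 6.715
  [1→3]: (13.43+11.26)/2 × 2 = 24.69
  [3→3.25]: (11.26+10.57)/2 × 0.25 = 2.72875
  [3.25→7.25]: (10.57+3.24)/2 × 4 = 27.62
  [7.25→7.75]: (3.24+2.78)/2 × 0.5 = 1.505
  [7.75→9.25]: (2.78+1.75)/2 × 1.5 = 3.3975
  Sum = 66.65625 mcg/mL·hr
Tail: C_last/k_e = 1.75/0.308 = 5.682
AUC_0→∞ (oral solution) = 66.65625 + 5.682 = 72.33825 mcg/mL·hr
F = (AUC_ev/D_ev)/(AUC_iv/D_iv) = (72.33825/7.5)/(55.3/5) = 9.6451/11.06 = 0.8721

F = 0.872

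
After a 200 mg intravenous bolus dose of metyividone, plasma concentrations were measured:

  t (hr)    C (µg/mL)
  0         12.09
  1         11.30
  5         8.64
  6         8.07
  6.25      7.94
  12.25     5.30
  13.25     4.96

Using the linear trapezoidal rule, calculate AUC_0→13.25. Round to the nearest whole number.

AUC = 107 µg/mL·hr

Trapezoidal AUC_0→13.25:
  [0→1]: (12.09+11.30)/2 × 1 = 11.695
  [1→5]: (11.30+8.64)/2 × 4 = 39.88
  [5→6]: (8.64+8.07)/2 × 1 = 8.355
  [6→6.25]: (8.07+7.94)/2 × 0.25 = 2.00125
  [6.25→12.25]: (7.94+5.30)/2 × 6 = 39.72
  [12.25→13.25]: (5.30+4.96)/2 × 1 = 5.13
  Sum = 106.78125 µg/mL·hr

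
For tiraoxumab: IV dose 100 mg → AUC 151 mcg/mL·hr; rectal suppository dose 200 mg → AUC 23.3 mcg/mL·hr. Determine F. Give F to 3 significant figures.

F = (AUC_ev / D_ev) / (AUC_iv / D_iv)
  = (23.3/200) / (151/100)
  = 0.1165 / 1.51 = 0.0772

F = 0.0772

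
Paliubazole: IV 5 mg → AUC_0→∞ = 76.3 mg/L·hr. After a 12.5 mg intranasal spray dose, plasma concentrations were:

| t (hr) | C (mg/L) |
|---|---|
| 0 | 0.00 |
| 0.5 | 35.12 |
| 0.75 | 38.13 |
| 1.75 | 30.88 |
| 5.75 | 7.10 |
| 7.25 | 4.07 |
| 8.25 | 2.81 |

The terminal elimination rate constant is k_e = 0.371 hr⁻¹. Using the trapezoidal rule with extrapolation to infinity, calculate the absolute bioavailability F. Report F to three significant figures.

F = 0.775

Trapezoidal AUC_0→8.25 (intranasal spray):
  [0→0.5]: (0.00+35.12)/2 × 0.5 = 8.78
  [0.5→0.75]: (35.12+38.13)/2 × 0.25 = 9.15625
  [0.75→1.75]: (38.13+30.88)/2 × 1 = 34.505
  [1.75→5.75]: (30.88+7.10)/2 × 4 = 75.96
  [5.75→7.25]: (7.10+4.07)/2 × 1.5 = 8.3775
  [7.25→8.25]: (4.07+2.81)/2 × 1 = 3.44
  Sum = 140.21875 mg/L·hr
Tail: C_last/k_e = 2.81/0.371 = 7.574
AUC_0→∞ (intranasal spray) = 140.21875 + 7.574 = 147.79275 mg/L·hr
F = (AUC_ev/D_ev)/(AUC_iv/D_iv) = (147.79275/12.5)/(76.3/5) = 11.82342/15.26 = 0.7748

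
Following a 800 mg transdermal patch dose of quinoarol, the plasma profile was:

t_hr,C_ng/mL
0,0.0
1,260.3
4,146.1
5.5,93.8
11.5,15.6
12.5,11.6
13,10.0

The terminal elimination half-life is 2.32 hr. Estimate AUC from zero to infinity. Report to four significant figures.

AUC = 1300 ng/mL·hr

Trapezoidal AUC_0→13:
  [0→1]: (0.0+260.3)/2 × 1 = 130.15
  [1→4]: (260.3+146.1)/2 × 3 = 609.6
  [4→5.5]: (146.1+93.8)/2 × 1.5 = 179.925
  [5.5→11.5]: (93.8+15.6)/2 × 6 = 328.2
  [11.5→12.5]: (15.6+11.6)/2 × 1 = 13.6
  [12.5→13]: (11.6+10.0)/2 × 0.5 = 5.4
  Sum = 1266.875 ng/mL·hr
k_e = ln2 / t½ = 0.693147 / 2.32 = 0.2988 hr^-1
Extrapolated tail: C_last / k_e = 10.0 / 0.2988 = 33.467
AUC_0→∞ = 1266.875 + 33.467 = 1300.342 ng/mL·hr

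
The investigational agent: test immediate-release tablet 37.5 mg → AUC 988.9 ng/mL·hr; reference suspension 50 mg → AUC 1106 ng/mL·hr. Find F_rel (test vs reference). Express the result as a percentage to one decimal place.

F_rel = 119.2%

F_rel = (AUC_test/D_test) / (AUC_ref/D_ref)
      = (988.9/37.5) / (1106/50)
      = 26.3707 / 22.12 = 1.1922 = 119.22%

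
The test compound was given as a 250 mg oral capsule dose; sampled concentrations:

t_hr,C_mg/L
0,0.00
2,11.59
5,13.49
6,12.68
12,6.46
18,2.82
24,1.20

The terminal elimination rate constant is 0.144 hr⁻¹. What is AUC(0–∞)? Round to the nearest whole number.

AUC = 168 mg/L·hr

Trapezoidal AUC_0→24:
  [0→2]: (0.00+11.59)/2 × 2 = 11.59
  [2→5]: (11.59+13.49)/2 × 3 = 37.62
  [5→6]: (13.49+12.68)/2 × 1 = 13.085
  [6→12]: (12.68+6.46)/2 × 6 = 57.42
  [12→18]: (6.46+2.82)/2 × 6 = 27.84
  [18→24]: (2.82+1.20)/2 × 6 = 12.06
  Sum = 159.615 mg/L·hr
Extrapolated tail: C_last / k_e = 1.20 / 0.144 = 8.333
AUC_0→∞ = 159.615 + 8.333 = 167.948 mg/L·hr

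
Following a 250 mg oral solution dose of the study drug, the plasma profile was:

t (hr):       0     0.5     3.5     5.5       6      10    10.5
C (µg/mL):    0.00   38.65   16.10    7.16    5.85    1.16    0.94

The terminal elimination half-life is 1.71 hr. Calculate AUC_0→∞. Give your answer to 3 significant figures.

Trapezoidal AUC_0→10.5:
  [0→0.5]: (0.00+38.65)/2 × 0.5 = 9.6625
  [0.5→3.5]: (38.65+16.10)/2 × 3 = 82.125
  [3.5→5.5]: (16.10+7.16)/2 × 2 = 23.26
  [5.5→6]: (7.16+5.85)/2 × 0.5 = 3.2525
  [6→10]: (5.85+1.16)/2 × 4 = 14.02
  [10→10.5]: (1.16+0.94)/2 × 0.5 = 0.525
  Sum = 132.845 µg/mL·hr
k_e = ln2 / t½ = 0.693147 / 1.71 = 0.4053 hr^-1
Extrapolated tail: C_last / k_e = 0.94 / 0.4053 = 2.319
AUC_0→∞ = 132.845 + 2.319 = 135.164 µg/mL·hr

AUC = 135 µg/mL·hr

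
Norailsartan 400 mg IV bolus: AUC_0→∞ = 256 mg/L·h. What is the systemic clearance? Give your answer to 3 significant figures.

CL = 1.56 L/h

CL = Dose_iv / AUC_0→∞
   = 400 / 256 = 1.5625 L/h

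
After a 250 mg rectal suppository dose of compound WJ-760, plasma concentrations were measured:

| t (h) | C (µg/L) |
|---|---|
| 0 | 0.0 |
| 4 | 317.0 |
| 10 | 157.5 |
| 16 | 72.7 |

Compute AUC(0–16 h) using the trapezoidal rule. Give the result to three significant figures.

Trapezoidal AUC_0→16:
  [0→4]: (0.0+317.0)/2 × 4 = 634.0
  [4→10]: (317.0+157.5)/2 × 6 = 1423.5
  [10→16]: (157.5+72.7)/2 × 6 = 690.6
  Sum = 2748.1 µg/L·h

AUC = 2750 µg/L·h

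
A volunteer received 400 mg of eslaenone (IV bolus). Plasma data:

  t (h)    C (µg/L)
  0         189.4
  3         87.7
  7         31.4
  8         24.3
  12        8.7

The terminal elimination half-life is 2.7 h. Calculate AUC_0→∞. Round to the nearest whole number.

Trapezoidal AUC_0→12:
  [0→3]: (189.4+87.7)/2 × 3 = 415.65
  [3→7]: (87.7+31.4)/2 × 4 = 238.2
  [7→8]: (31.4+24.3)/2 × 1 = 27.85
  [8→12]: (24.3+8.7)/2 × 4 = 66.0
  Sum = 747.7 µg/L·h
k_e = ln2 / t½ = 0.693147 / 2.7 = 0.2567 h^-1
Extrapolated tail: C_last / k_e = 8.7 / 0.2567 = 33.892
AUC_0→∞ = 747.7 + 33.892 = 781.592 µg/L·h

AUC = 782 µg/L·h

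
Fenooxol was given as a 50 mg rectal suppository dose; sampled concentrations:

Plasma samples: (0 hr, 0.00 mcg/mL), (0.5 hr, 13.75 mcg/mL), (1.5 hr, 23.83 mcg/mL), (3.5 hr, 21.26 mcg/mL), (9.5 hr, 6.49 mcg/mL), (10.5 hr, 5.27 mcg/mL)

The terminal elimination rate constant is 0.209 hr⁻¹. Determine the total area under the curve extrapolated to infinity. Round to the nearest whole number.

AUC = 182 mcg/mL·hr

Trapezoidal AUC_0→10.5:
  [0→0.5]: (0.00+13.75)/2 × 0.5 = 3.4375
  [0.5→1.5]: (13.75+23.83)/2 × 1 = 18.79
  [1.5→3.5]: (23.83+21.26)/2 × 2 = 45.09
  [3.5→9.5]: (21.26+6.49)/2 × 6 = 83.25
  [9.5→10.5]: (6.49+5.27)/2 × 1 = 5.88
  Sum = 156.4475 mcg/mL·hr
Extrapolated tail: C_last / k_e = 5.27 / 0.209 = 25.215
AUC_0→∞ = 156.4475 + 25.215 = 181.6625 mcg/mL·hr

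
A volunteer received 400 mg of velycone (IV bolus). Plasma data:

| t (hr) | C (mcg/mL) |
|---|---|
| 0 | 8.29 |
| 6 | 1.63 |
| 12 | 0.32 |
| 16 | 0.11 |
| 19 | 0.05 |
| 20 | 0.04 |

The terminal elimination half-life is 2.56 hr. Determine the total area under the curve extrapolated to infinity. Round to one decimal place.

Trapezoidal AUC_0→20:
  [0→6]: (8.29+1.63)/2 × 6 = 29.76
  [6→12]: (1.63+0.32)/2 × 6 = 5.85
  [12→16]: (0.32+0.11)/2 × 4 = 0.86
  [16→19]: (0.11+0.05)/2 × 3 = 0.24
  [19→20]: (0.05+0.04)/2 × 1 = 0.045
  Sum = 36.755 mcg/mL·hr
k_e = ln2 / t½ = 0.693147 / 2.56 = 0.2708 hr^-1
Extrapolated tail: C_last / k_e = 0.04 / 0.2708 = 0.148
AUC_0→∞ = 36.755 + 0.148 = 36.903 mcg/mL·hr

AUC = 36.9 mcg/mL·hr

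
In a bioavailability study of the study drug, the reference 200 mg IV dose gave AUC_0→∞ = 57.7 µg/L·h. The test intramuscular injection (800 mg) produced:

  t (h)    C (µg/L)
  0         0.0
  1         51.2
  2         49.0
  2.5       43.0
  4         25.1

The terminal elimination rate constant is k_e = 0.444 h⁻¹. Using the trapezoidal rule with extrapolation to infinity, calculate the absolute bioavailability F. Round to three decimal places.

F = 0.894

Trapezoidal AUC_0→4 (intramuscular injection):
  [0→1]: (0.0+51.2)/2 × 1 = 25.6
  [1→2]: (51.2+49.0)/2 × 1 = 50.1
  [2→2.5]: (49.0+43.0)/2 × 0.5 = 23.0
  [2.5→4]: (43.0+25.1)/2 × 1.5 = 51.075
  Sum = 149.775 µg/L·h
Tail: C_last/k_e = 25.1/0.444 = 56.532
AUC_0→∞ (intramuscular injection) = 149.775 + 56.532 = 206.307 µg/L·h
F = (AUC_ev/D_ev)/(AUC_iv/D_iv) = (206.307/800)/(57.7/200) = 0.25788375/0.2885 = 0.8939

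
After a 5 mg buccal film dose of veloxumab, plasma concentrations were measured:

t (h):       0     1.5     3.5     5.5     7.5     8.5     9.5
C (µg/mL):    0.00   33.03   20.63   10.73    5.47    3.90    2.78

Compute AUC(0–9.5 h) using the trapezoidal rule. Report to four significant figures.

Trapezoidal AUC_0→9.5:
  [0→1.5]: (0.00+33.03)/2 × 1.5 = 24.7725
  [1.5→3.5]: (33.03+20.63)/2 × 2 = 53.66
  [3.5→5.5]: (20.63+10.73)/2 × 2 = 31.36
  [5.5→7.5]: (10.73+5.47)/2 × 2 = 16.2
  [7.5→8.5]: (5.47+3.90)/2 × 1 = 4.685
  [8.5→9.5]: (3.90+2.78)/2 × 1 = 3.34
  Sum = 134.0175 µg/mL·h

AUC = 134.0 µg/mL·h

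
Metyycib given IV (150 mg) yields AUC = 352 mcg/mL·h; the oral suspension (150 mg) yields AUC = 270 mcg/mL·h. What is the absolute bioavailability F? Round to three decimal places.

F = 0.767

F = (AUC_ev / D_ev) / (AUC_iv / D_iv)
  = (270/150) / (352/150)
  = 1.8 / 2.34667 = 0.7670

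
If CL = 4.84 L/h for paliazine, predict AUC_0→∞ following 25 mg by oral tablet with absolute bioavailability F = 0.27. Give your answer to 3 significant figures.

AUC = 1.39 mg/L·h

AUC_0→∞ = F × Dose / CL
        = 0.27 × 25 / 4.84 = 1.39463 mg/L·h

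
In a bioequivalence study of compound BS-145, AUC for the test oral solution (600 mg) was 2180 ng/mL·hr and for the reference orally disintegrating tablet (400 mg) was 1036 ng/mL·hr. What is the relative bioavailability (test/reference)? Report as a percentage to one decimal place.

F_rel = (AUC_test/D_test) / (AUC_ref/D_ref)
      = (2180/600) / (1036/400)
      = 3.63333 / 2.59 = 1.4028 = 140.28%

F_rel = 140.3%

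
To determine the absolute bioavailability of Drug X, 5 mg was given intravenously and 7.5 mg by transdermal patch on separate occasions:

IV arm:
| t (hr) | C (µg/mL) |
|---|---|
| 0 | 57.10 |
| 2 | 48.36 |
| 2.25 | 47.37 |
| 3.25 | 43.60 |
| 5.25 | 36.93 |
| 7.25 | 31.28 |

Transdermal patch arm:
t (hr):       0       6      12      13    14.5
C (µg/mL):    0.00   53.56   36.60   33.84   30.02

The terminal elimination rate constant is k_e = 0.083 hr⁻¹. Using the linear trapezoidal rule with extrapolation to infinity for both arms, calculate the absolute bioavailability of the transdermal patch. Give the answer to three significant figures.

Trapezoidal AUC_0→7.25 (IV):
  [0→2]: (57.10+48.36)/2 × 2 = 105.46
  [2→2.25]: (48.36+47.37)/2 × 0.25 = 11.96625
  [2.25→3.25]: (47.37+43.60)/2 × 1 = 45.485
  [3.25→5.25]: (43.60+36.93)/2 × 2 = 80.53
  [5.25→7.25]: (36.93+31.28)/2 × 2 = 68.21
  Sum = 311.65125 µg/mL·hr
IV tail: 31.28/0.083 = 376.867; AUC_iv,0→∞ = 311.65125 + 376.867 = 688.51825 µg/mL·hr
Trapezoidal AUC_0→14.5 (transdermal patch):
  [0→6]: (0.00+53.56)/2 × 6 = 160.68
  [6→12]: (53.56+36.60)/2 × 6 = 270.48
  [12→13]: (36.60+33.84)/2 × 1 = 35.22
  [13→14.5]: (33.84+30.02)/2 × 1.5 = 47.895
  Sum = 514.275 µg/mL·hr
transdermal patch tail: 30.02/0.083 = 361.687; AUC_ev,0→∞ = 514.275 + 361.687 = 875.962 µg/mL·hr
F = (AUC_ev/D_ev)/(AUC_iv/D_iv) = (875.962/7.5)/(688.51825/5) = 116.795/137.70365 = 0.8482

F = 0.848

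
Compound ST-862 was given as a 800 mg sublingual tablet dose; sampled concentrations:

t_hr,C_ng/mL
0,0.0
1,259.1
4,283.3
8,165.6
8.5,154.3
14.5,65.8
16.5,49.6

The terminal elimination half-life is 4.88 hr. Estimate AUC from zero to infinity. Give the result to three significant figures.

AUC = 3050 ng/mL·hr

Trapezoidal AUC_0→16.5:
  [0→1]: (0.0+259.1)/2 × 1 = 129.55
  [1→4]: (259.1+283.3)/2 × 3 = 813.6
  [4→8]: (283.3+165.6)/2 × 4 = 897.8
  [8→8.5]: (165.6+154.3)/2 × 0.5 = 79.975
  [8.5→14.5]: (154.3+65.8)/2 × 6 = 660.3
  [14.5→16.5]: (65.8+49.6)/2 × 2 = 115.4
  Sum = 2696.625 ng/mL·hr
k_e = ln2 / t½ = 0.693147 / 4.88 = 0.1420 hr^-1
Extrapolated tail: C_last / k_e = 49.6 / 0.142 = 349.296
AUC_0→∞ = 2696.625 + 349.296 = 3045.921 ng/mL·hr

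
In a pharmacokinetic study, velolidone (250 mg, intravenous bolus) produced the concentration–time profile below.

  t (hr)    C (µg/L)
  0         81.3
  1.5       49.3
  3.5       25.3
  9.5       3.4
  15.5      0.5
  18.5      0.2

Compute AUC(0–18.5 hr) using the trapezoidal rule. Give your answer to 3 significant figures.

AUC = 271 µg/L·hr

Trapezoidal AUC_0→18.5:
  [0→1.5]: (81.3+49.3)/2 × 1.5 = 97.95
  [1.5→3.5]: (49.3+25.3)/2 × 2 = 74.6
  [3.5→9.5]: (25.3+3.4)/2 × 6 = 86.1
  [9.5→15.5]: (3.4+0.5)/2 × 6 = 11.7
  [15.5→18.5]: (0.5+0.2)/2 × 3 = 1.05
  Sum = 271.4 µg/L·hr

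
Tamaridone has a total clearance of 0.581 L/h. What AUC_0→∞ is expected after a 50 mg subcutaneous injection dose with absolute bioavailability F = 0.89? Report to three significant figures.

AUC = 76.6 mg/L·h

AUC_0→∞ = F × Dose / CL
        = 0.89 × 50 / 0.581 = 76.5921 mg/L·h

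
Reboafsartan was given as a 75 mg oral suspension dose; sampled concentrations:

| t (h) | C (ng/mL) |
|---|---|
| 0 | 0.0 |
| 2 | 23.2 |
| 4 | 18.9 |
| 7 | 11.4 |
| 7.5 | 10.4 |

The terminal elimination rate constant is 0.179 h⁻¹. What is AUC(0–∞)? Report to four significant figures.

AUC = 174.3 ng/mL·h

Trapezoidal AUC_0→7.5:
  [0→2]: (0.0+23.2)/2 × 2 = 23.2
  [2→4]: (23.2+18.9)/2 × 2 = 42.1
  [4→7]: (18.9+11.4)/2 × 3 = 45.45
  [7→7.5]: (11.4+10.4)/2 × 0.5 = 5.45
  Sum = 116.2 ng/mL·h
Extrapolated tail: C_last / k_e = 10.4 / 0.179 = 58.101
AUC_0→∞ = 116.2 + 58.101 = 174.301 ng/mL·h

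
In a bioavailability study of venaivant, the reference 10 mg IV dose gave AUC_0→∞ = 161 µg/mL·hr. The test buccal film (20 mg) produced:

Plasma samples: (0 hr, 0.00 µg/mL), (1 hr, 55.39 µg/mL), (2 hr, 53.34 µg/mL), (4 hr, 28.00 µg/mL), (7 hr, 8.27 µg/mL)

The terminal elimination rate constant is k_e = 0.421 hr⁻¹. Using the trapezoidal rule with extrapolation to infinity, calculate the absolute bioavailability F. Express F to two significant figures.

F = 0.74

Trapezoidal AUC_0→7 (buccal film):
  [0→1]: (0.00+55.39)/2 × 1 = 27.695
  [1→2]: (55.39+53.34)/2 × 1 = 54.365
  [2→4]: (53.34+28.00)/2 × 2 = 81.34
  [4→7]: (28.00+8.27)/2 × 3 = 54.405
  Sum = 217.805 µg/mL·hr
Tail: C_last/k_e = 8.27/0.421 = 19.644
AUC_0→∞ (buccal film) = 217.805 + 19.644 = 237.449 µg/mL·hr
F = (AUC_ev/D_ev)/(AUC_iv/D_iv) = (237.449/20)/(161/10) = 11.87245/16.1 = 0.7374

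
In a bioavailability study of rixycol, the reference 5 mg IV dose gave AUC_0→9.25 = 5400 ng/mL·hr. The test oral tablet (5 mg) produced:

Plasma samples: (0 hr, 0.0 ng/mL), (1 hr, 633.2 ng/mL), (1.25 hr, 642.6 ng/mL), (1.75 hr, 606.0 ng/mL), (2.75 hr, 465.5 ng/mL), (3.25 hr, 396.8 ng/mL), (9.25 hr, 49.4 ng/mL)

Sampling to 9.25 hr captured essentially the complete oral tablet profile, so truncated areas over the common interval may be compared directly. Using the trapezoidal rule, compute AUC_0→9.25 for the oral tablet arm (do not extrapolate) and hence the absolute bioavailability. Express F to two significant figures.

F = 0.53

Trapezoidal AUC_0→9.25 (oral tablet):
  [0→1]: (0.0+633.2)/2 × 1 = 316.6
  [1→1.25]: (633.2+642.6)/2 × 0.25 = 159.475
  [1.25→1.75]: (642.6+606.0)/2 × 0.5 = 312.15
  [1.75→2.75]: (606.0+465.5)/2 × 1 = 535.75
  [2.75→3.25]: (465.5+396.8)/2 × 0.5 = 215.575
  [3.25→9.25]: (396.8+49.4)/2 × 6 = 1338.6
  Sum = 2878.15 ng/mL·hr
F = (AUC_ev/D_ev)/(AUC_iv/D_iv) = (2878.15/5)/(5400/5) = 575.63/1080 = 0.5330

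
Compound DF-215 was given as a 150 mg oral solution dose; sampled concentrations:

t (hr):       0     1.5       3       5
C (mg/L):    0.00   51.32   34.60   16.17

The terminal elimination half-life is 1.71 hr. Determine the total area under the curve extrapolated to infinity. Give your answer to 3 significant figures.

AUC = 194 mg/L·hr

Trapezoidal AUC_0→5:
  [0→1.5]: (0.00+51.32)/2 × 1.5 = 38.49
  [1.5→3]: (51.32+34.60)/2 × 1.5 = 64.44
  [3→5]: (34.60+16.17)/2 × 2 = 50.77
  Sum = 153.7 mg/L·hr
k_e = ln2 / t½ = 0.693147 / 1.71 = 0.4053 hr^-1
Extrapolated tail: C_last / k_e = 16.17 / 0.4053 = 39.896
AUC_0→∞ = 153.7 + 39.896 = 193.596 mg/L·hr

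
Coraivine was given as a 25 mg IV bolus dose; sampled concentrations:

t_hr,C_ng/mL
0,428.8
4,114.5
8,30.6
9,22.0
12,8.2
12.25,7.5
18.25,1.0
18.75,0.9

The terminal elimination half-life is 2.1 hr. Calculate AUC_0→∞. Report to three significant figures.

Trapezoidal AUC_0→18.75:
  [0→4]: (428.8+114.5)/2 × 4 = 1086.6
  [4→8]: (114.5+30.6)/2 × 4 = 290.2
  [8→9]: (30.6+22.0)/2 × 1 = 26.3
  [9→12]: (22.0+8.2)/2 × 3 = 45.3
  [12→12.25]: (8.2+7.5)/2 × 0.25 = 1.9625
  [12.25→18.25]: (7.5+1.0)/2 × 6 = 25.5
  [18.25→18.75]: (1.0+0.9)/2 × 0.5 = 0.475
  Sum = 1476.3375 ng/mL·hr
k_e = ln2 / t½ = 0.693147 / 2.1 = 0.3301 hr^-1
Extrapolated tail: C_last / k_e = 0.9 / 0.3301 = 2.726
AUC_0→∞ = 1476.3375 + 2.726 = 1479.0635 ng/mL·hr

AUC = 1480 ng/mL·hr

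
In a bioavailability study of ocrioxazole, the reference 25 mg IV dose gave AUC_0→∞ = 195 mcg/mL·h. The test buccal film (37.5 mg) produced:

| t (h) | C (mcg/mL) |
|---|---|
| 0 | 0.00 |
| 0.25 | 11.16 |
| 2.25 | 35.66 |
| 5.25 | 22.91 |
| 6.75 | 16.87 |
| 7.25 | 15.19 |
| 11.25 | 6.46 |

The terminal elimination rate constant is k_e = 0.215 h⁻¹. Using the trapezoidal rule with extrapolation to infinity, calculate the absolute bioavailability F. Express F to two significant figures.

F = 0.85

Trapezoidal AUC_0→11.25 (buccal film):
  [0→0.25]: (0.00+11.16)/2 × 0.25 = 1.395
  [0.25→2.25]: (11.16+35.66)/2 × 2 = 46.82
  [2.25→5.25]: (35.66+22.91)/2 × 3 = 87.855
  [5.25→6.75]: (22.91+16.87)/2 × 1.5 = 29.835
  [6.75→7.25]: (16.87+15.19)/2 × 0.5 = 8.015
  [7.25→11.25]: (15.19+6.46)/2 × 4 = 43.3
  Sum = 217.22 mcg/mL·h
Tail: C_last/k_e = 6.46/0.215 = 30.047
AUC_0→∞ (buccal film) = 217.22 + 30.047 = 247.267 mcg/mL·h
F = (AUC_ev/D_ev)/(AUC_iv/D_iv) = (247.267/37.5)/(195/25) = 6.59379/7.8 = 0.8454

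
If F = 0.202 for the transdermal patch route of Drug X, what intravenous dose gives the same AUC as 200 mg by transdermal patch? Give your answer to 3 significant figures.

D_iv = 40.4 mg

Systemic exposure from an extravascular dose = F × D_ev, so the equivalent IV dose is F × D_ev.
D_iv = F × D_ev = 0.202 × 200 = 40.4 mg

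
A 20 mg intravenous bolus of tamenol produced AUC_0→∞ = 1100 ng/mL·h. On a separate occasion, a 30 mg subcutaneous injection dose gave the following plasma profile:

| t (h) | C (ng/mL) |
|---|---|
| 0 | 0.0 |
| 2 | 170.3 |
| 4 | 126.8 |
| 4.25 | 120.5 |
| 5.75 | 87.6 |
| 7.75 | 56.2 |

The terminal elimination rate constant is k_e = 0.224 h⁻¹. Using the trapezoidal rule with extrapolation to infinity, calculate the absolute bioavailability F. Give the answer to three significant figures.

Trapezoidal AUC_0→7.75 (subcutaneous injection):
  [0→2]: (0.0+170.3)/2 × 2 = 170.3
  [2→4]: (170.3+126.8)/2 × 2 = 297.1
  [4→4.25]: (126.8+120.5)/2 × 0.25 = 30.9125
  [4.25→5.75]: (120.5+87.6)/2 × 1.5 = 156.075
  [5.75→7.75]: (87.6+56.2)/2 × 2 = 143.8
  Sum = 798.1875 ng/mL·h
Tail: C_last/k_e = 56.2/0.224 = 250.893
AUC_0→∞ (subcutaneous injection) = 798.1875 + 250.893 = 1049.0805 ng/mL·h
F = (AUC_ev/D_ev)/(AUC_iv/D_iv) = (1049.0805/30)/(1100/20) = 34.96935/55 = 0.6358

F = 0.636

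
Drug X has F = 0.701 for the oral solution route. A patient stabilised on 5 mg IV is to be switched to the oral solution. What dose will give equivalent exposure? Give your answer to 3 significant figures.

For equal systemic exposure: F × D_ev = D_iv
D_ev = D_iv / F = 5 / 0.701 = 7.13267 mg

D_oral = 7.13 mg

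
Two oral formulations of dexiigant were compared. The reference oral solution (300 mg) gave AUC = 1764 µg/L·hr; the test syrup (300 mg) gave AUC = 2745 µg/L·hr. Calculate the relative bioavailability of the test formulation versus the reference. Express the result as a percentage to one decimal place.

F_rel = 155.6%

F_rel = (AUC_test/D_test) / (AUC_ref/D_ref)
      = (2745/300) / (1764/300)
      = 9.15 / 5.88 = 1.5561 = 155.61%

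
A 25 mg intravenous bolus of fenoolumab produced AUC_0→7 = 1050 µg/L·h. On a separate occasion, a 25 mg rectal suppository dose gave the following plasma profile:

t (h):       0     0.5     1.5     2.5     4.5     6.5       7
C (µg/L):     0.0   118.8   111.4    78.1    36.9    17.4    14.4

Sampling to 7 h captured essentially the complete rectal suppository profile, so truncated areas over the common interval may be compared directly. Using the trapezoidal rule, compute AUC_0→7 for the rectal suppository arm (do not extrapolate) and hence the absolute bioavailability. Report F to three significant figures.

F = 0.397

Trapezoidal AUC_0→7 (rectal suppository):
  [0→0.5]: (0.0+118.8)/2 × 0.5 = 29.7
  [0.5→1.5]: (118.8+111.4)/2 × 1 = 115.1
  [1.5→2.5]: (111.4+78.1)/2 × 1 = 94.75
  [2.5→4.5]: (78.1+36.9)/2 × 2 = 115.0
  [4.5→6.5]: (36.9+17.4)/2 × 2 = 54.3
  [6.5→7]: (17.4+14.4)/2 × 0.5 = 7.95
  Sum = 416.8 µg/L·h
F = (AUC_ev/D_ev)/(AUC_iv/D_iv) = (416.8/25)/(1050/25) = 16.672/42 = 0.3970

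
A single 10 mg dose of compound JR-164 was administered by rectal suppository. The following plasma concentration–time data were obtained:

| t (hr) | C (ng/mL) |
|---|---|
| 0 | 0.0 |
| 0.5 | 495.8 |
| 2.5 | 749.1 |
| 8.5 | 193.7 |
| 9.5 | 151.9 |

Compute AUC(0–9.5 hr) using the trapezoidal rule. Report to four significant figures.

Trapezoidal AUC_0→9.5:
  [0→0.5]: (0.0+495.8)/2 × 0.5 = 123.95
  [0.5→2.5]: (495.8+749.1)/2 × 2 = 1244.9
  [2.5→8.5]: (749.1+193.7)/2 × 6 = 2828.4
  [8.5→9.5]: (193.7+151.9)/2 × 1 = 172.8
  Sum = 4370.05 ng/mL·hr

AUC = 4370 ng/mL·hr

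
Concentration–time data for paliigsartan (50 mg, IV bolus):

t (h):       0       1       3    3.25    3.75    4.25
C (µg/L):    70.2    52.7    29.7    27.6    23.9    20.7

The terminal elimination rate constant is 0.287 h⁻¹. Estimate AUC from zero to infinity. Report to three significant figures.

Trapezoidal AUC_0→4.25:
  [0→1]: (70.2+52.7)/2 × 1 = 61.45
  [1→3]: (52.7+29.7)/2 × 2 = 82.4
  [3→3.25]: (29.7+27.6)/2 × 0.25 = 7.1625
  [3.25→3.75]: (27.6+23.9)/2 × 0.5 = 12.875
  [3.75→4.25]: (23.9+20.7)/2 × 0.5 = 11.15
  Sum = 175.0375 µg/L·h
Extrapolated tail: C_last / k_e = 20.7 / 0.287 = 72.125
AUC_0→∞ = 175.0375 + 72.125 = 247.1625 µg/L·h

AUC = 247 µg/L·h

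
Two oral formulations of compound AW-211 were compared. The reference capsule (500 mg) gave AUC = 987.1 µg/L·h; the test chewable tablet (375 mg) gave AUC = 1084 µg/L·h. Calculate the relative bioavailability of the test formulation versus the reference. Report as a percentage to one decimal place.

F_rel = (AUC_test/D_test) / (AUC_ref/D_ref)
      = (1084/375) / (987.1/500)
      = 2.89067 / 1.9742 = 1.4642 = 146.42%

F_rel = 146.4%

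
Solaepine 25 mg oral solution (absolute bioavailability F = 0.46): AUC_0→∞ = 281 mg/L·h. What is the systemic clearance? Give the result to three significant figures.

CL = F × Dose / AUC_0→∞
   = 0.46 × 25 / 281 = 0.0409253 L/h

CL = 0.0409 L/h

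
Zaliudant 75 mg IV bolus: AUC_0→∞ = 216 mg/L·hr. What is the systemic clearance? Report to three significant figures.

CL = 0.347 L/hr

CL = Dose_iv / AUC_0→∞
   = 75 / 216 = 0.347222 L/hr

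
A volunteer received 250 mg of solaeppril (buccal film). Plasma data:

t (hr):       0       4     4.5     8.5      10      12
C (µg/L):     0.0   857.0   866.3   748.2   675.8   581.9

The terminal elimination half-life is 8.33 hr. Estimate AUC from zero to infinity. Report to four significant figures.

AUC = 14690 µg/L·hr

Trapezoidal AUC_0→12:
  [0→4]: (0.0+857.0)/2 × 4 = 1714.0
  [4→4.5]: (857.0+866.3)/2 × 0.5 = 430.825
  [4.5→8.5]: (866.3+748.2)/2 × 4 = 3229.0
  [8.5→10]: (748.2+675.8)/2 × 1.5 = 1068.0
  [10→12]: (675.8+581.9)/2 × 2 = 1257.7
  Sum = 7699.525 µg/L·hr
k_e = ln2 / t½ = 0.693147 / 8.33 = 0.0832 hr^-1
Extrapolated tail: C_last / k_e = 581.9 / 0.0832 = 6993.990
AUC_0→∞ = 7699.525 + 6993.990 = 14693.515 µg/L·hr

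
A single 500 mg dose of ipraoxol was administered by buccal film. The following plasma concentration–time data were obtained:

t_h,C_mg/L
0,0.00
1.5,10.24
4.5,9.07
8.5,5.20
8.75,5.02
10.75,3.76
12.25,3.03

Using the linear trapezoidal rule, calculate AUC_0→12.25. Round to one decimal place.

AUC = 80.3 mg/L·h

Trapezoidal AUC_0→12.25:
  [0→1.5]: (0.00+10.24)/2 × 1.5 = 7.68
  [1.5→4.5]: (10.24+9.07)/2 × 3 = 28.965
  [4.5→8.5]: (9.07+5.20)/2 × 4 = 28.54
  [8.5→8.75]: (5.20+5.02)/2 × 0.25 = 1.2775
  [8.75→10.75]: (5.02+3.76)/2 × 2 = 8.78
  [10.75→12.25]: (3.76+3.03)/2 × 1.5 = 5.0925
  Sum = 80.335 mg/L·h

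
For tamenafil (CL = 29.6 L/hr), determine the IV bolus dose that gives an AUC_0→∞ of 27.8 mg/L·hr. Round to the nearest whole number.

Dose_iv = CL × AUC_0→∞
     = 29.6 × 27.8 = 822.88 mg

Dose = 823 mg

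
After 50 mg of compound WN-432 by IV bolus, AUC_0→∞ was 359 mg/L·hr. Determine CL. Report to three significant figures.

CL = 0.139 L/hr

CL = Dose_iv / AUC_0→∞
   = 50 / 359 = 0.139276 L/hr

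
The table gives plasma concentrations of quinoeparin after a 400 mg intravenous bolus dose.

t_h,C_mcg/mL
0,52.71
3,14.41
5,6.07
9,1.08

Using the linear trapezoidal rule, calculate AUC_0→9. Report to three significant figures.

AUC = 135 mcg/mL·h

Trapezoidal AUC_0→9:
  [0→3]: (52.71+14.41)/2 × 3 = 100.68
  [3→5]: (14.41+6.07)/2 × 2 = 20.48
  [5→9]: (6.07+1.08)/2 × 4 = 14.3
  Sum = 135.46 mcg/mL·h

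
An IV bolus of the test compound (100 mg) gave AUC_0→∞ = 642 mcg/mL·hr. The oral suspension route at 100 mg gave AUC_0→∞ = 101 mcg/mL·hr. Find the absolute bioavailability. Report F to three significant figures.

F = (AUC_ev / D_ev) / (AUC_iv / D_iv)
  = (101/100) / (642/100)
  = 1.01 / 6.42 = 0.1573

F = 0.157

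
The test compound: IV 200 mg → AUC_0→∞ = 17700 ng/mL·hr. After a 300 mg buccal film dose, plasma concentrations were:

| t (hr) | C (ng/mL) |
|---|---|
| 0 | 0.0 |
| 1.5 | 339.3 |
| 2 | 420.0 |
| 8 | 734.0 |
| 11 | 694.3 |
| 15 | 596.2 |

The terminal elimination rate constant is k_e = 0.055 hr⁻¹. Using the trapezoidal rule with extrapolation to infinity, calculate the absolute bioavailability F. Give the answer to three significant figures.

Trapezoidal AUC_0→15 (buccal film):
  [0→1.5]: (0.0+339.3)/2 × 1.5 = 254.475
  [1.5→2]: (339.3+420.0)/2 × 0.5 = 189.825
  [2→8]: (420.0+734.0)/2 × 6 = 3462.0
  [8→11]: (734.0+694.3)/2 × 3 = 2142.45
  [11→15]: (694.3+596.2)/2 × 4 = 2581.0
  Sum = 8629.75 ng/mL·hr
Tail: C_last/k_e = 596.2/0.055 = 10840.000
AUC_0→∞ (buccal film) = 8629.75 + 10840.000 = 19469.75 ng/mL·hr
F = (AUC_ev/D_ev)/(AUC_iv/D_iv) = (19469.75/300)/(17700/200) = 64.8992/88.5 = 0.7333

F = 0.733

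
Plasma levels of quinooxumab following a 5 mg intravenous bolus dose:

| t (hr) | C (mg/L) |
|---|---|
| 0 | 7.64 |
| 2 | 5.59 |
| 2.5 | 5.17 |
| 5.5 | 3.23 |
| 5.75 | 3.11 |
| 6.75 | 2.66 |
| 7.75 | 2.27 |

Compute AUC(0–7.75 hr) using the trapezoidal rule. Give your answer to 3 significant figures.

AUC = 34.7 mg/L·hr

Trapezoidal AUC_0→7.75:
  [0→2]: (7.64+5.59)/2 × 2 = 13.23
  [2→2.5]: (5.59+5.17)/2 × 0.5 = 2.69
  [2.5→5.5]: (5.17+3.23)/2 × 3 = 12.6
  [5.5→5.75]: (3.23+3.11)/2 × 0.25 = 0.7925
  [5.75→6.75]: (3.11+2.66)/2 × 1 = 2.885
  [6.75→7.75]: (2.66+2.27)/2 × 1 = 2.465
  Sum = 34.6625 mg/L·hr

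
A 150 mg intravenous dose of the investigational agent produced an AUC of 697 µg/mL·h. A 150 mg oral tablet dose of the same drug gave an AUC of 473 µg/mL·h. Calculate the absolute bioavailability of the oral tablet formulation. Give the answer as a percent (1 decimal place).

F = 67.9%

F = (AUC_ev / D_ev) / (AUC_iv / D_iv)
  = (473/150) / (697/150)
  = 3.15333 / 4.64667 = 0.6786
  = 67.86%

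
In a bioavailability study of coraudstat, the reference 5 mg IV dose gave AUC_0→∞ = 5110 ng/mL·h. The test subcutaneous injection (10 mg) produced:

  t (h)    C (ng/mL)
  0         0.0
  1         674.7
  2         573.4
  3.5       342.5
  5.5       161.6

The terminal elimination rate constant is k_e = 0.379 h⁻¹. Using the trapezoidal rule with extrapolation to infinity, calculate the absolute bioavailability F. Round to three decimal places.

Trapezoidal AUC_0→5.5 (subcutaneous injection):
  [0→1]: (0.0+674.7)/2 × 1 = 337.35
  [1→2]: (674.7+573.4)/2 × 1 = 624.05
  [2→3.5]: (573.4+342.5)/2 × 1.5 = 686.925
  [3.5→5.5]: (342.5+161.6)/2 × 2 = 504.1
  Sum = 2152.425 ng/mL·h
Tail: C_last/k_e = 161.6/0.379 = 426.385
AUC_0→∞ (subcutaneous injection) = 2152.425 + 426.385 = 2578.81 ng/mL·h
F = (AUC_ev/D_ev)/(AUC_iv/D_iv) = (2578.81/10)/(5110/5) = 257.881/1022 = 0.2523

F = 0.252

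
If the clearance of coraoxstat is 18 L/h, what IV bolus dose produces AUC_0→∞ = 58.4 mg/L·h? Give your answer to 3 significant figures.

Dose = 1050 mg

Dose_iv = CL × AUC_0→∞
     = 18 × 58.4 = 1051.2 mg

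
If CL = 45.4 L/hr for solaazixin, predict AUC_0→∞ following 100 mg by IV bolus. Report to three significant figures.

AUC = 2.20 mg/L·hr

AUC_0→∞ = Dose_iv / CL
        = 100 / 45.4 = 2.20264 mg/L·hr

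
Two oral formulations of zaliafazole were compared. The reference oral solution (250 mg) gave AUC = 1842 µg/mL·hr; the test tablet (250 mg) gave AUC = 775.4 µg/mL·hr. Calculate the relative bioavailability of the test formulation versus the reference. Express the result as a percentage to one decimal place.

F_rel = (AUC_test/D_test) / (AUC_ref/D_ref)
      = (775.4/250) / (1842/250)
      = 3.1016 / 7.368 = 0.4210 = 42.10%

F_rel = 42.1%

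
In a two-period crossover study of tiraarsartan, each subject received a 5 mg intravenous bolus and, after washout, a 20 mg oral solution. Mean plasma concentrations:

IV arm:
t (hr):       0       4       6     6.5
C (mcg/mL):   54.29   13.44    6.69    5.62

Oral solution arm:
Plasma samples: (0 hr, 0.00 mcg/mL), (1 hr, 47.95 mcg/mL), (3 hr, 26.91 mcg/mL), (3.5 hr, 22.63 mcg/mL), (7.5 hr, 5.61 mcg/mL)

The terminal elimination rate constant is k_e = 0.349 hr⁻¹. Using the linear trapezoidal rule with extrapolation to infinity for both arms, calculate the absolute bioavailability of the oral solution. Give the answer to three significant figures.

F = 0.263

Trapezoidal AUC_0→6.5 (IV):
  [0→4]: (54.29+13.44)/2 × 4 = 135.46
  [4→6]: (13.44+6.69)/2 × 2 = 20.13
  [6→6.5]: (6.69+5.62)/2 × 0.5 = 3.0775
  Sum = 158.6675 mcg/mL·hr
IV tail: 5.62/0.349 = 16.103; AUC_iv,0→∞ = 158.6675 + 16.103 = 174.7705 mcg/mL·hr
Trapezoidal AUC_0→7.5 (oral solution):
  [0→1]: (0.00+47.95)/2 × 1 = 23.975
  [1→3]: (47.95+26.91)/2 × 2 = 74.86
  [3→3.5]: (26.91+22.63)/2 × 0.5 = 12.385
  [3.5→7.5]: (22.63+5.61)/2 × 4 = 56.48
  Sum = 167.7 mcg/mL·hr
oral solution tail: 5.61/0.349 = 16.074; AUC_ev,0→∞ = 167.7 + 16.074 = 183.774 mcg/mL·hr
F = (AUC_ev/D_ev)/(AUC_iv/D_iv) = (183.774/20)/(174.7705/5) = 9.1887/34.9541 = 0.2629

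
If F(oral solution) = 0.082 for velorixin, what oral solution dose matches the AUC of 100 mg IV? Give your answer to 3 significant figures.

D_oral = 1220 mg

For equal systemic exposure: F × D_ev = D_iv
D_ev = D_iv / F = 100 / 0.082 = 1219.51 mg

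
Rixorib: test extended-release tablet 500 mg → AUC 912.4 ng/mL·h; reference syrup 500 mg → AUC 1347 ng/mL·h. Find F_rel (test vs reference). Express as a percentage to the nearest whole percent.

F_rel = (AUC_test/D_test) / (AUC_ref/D_ref)
      = (912.4/500) / (1347/500)
      = 1.8248 / 2.694 = 0.6774 = 67.74%

F_rel = 68%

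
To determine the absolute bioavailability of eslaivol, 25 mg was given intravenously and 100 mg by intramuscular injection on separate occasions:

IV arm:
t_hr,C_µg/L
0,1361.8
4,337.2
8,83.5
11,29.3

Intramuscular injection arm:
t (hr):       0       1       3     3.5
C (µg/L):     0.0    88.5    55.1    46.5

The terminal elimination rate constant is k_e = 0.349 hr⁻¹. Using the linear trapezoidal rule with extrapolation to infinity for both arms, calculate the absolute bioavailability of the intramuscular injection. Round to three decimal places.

F = 0.019

Trapezoidal AUC_0→11 (IV):
  [0→4]: (1361.8+337.2)/2 × 4 = 3398.0
  [4→8]: (337.2+83.5)/2 × 4 = 841.4
  [8→11]: (83.5+29.3)/2 × 3 = 169.2
  Sum = 4408.6 µg/L·hr
IV tail: 29.3/0.349 = 83.954; AUC_iv,0→∞ = 4408.6 + 83.954 = 4492.554 µg/L·hr
Trapezoidal AUC_0→3.5 (intramuscular injection):
  [0→1]: (0.0+88.5)/2 × 1 = 44.25
  [1→3]: (88.5+55.1)/2 × 2 = 143.6
  [3→3.5]: (55.1+46.5)/2 × 0.5 = 25.4
  Sum = 213.25 µg/L·hr
intramuscular injection tail: 46.5/0.349 = 133.238; AUC_ev,0→∞ = 213.25 + 133.238 = 346.488 µg/L·hr
F = (AUC_ev/D_ev)/(AUC_iv/D_iv) = (346.488/100)/(4492.554/25) = 3.46488/179.70216 = 0.0193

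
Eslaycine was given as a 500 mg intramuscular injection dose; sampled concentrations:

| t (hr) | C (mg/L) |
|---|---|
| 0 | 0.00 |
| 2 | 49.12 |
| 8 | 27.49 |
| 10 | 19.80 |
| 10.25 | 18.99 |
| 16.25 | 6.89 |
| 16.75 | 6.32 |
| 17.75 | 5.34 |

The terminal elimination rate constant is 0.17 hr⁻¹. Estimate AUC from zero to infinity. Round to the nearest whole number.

AUC = 449 mg/L·hr

Trapezoidal AUC_0→17.75:
  [0→2]: (0.00+49.12)/2 × 2 = 49.12
  [2→8]: (49.12+27.49)/2 × 6 = 229.83
  [8→10]: (27.49+19.80)/2 × 2 = 47.29
  [10→10.25]: (19.80+18.99)/2 × 0.25 = 4.84875
  [10.25→16.25]: (18.99+6.89)/2 × 6 = 77.64
  [16.25→16.75]: (6.89+6.32)/2 × 0.5 = 3.3025
  [16.75→17.75]: (6.32+5.34)/2 × 1 = 5.83
  Sum = 417.86125 mg/L·hr
Extrapolated tail: C_last / k_e = 5.34 / 0.17 = 31.412
AUC_0→∞ = 417.86125 + 31.412 = 449.27325 mg/L·hr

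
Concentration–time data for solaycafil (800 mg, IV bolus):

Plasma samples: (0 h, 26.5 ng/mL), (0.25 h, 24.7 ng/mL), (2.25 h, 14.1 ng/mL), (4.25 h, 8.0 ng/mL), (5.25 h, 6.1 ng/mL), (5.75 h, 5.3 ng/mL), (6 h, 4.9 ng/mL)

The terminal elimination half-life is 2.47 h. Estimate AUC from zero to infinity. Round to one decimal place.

AUC = 95.9 ng/mL·h

Trapezoidal AUC_0→6:
  [0→0.25]: (26.5+24.7)/2 × 0.25 = 6.4
  [0.25→2.25]: (24.7+14.1)/2 × 2 = 38.8
  [2.25→4.25]: (14.1+8.0)/2 × 2 = 22.1
  [4.25→5.25]: (8.0+6.1)/2 × 1 = 7.05
  [5.25→5.75]: (6.1+5.3)/2 × 0.5 = 2.85
  [5.75→6]: (5.3+4.9)/2 × 0.25 = 1.275
  Sum = 78.475 ng/mL·h
k_e = ln2 / t½ = 0.693147 / 2.47 = 0.2806 h^-1
Extrapolated tail: C_last / k_e = 4.9 / 0.2806 = 17.463
AUC_0→∞ = 78.475 + 17.463 = 95.938 ng/mL·h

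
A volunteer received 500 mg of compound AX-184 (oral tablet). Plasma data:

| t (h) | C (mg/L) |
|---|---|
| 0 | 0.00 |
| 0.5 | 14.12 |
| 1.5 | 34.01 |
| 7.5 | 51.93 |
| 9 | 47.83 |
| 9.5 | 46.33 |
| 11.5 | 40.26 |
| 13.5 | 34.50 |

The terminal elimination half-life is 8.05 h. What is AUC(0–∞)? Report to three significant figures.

AUC = 946 mg/L·h

Trapezoidal AUC_0→13.5:
  [0→0.5]: (0.00+14.12)/2 × 0.5 = 3.53
  [0.5→1.5]: (14.12+34.01)/2 × 1 = 24.065
  [1.5→7.5]: (34.01+51.93)/2 × 6 = 257.82
  [7.5→9]: (51.93+47.83)/2 × 1.5 = 74.82
  [9→9.5]: (47.83+46.33)/2 × 0.5 = 23.54
  [9.5→11.5]: (46.33+40.26)/2 × 2 = 86.59
  [11.5→13.5]: (40.26+34.50)/2 × 2 = 74.76
  Sum = 545.125 mg/L·h
k_e = ln2 / t½ = 0.693147 / 8.05 = 0.0861 h^-1
Extrapolated tail: C_last / k_e = 34.50 / 0.0861 = 400.697
AUC_0→∞ = 545.125 + 400.697 = 945.822 mg/L·h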